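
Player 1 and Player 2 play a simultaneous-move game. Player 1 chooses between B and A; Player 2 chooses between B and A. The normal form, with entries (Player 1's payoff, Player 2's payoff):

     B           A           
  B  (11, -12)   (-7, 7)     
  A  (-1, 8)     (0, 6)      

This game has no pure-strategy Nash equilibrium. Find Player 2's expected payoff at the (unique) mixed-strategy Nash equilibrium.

128/21

Player 1's mix must leave Player 2 indifferent between B and A.
  Player 2's expected payoff from B: p·(-12) + (1−p)·8 = -20p + 8
  Player 2's expected payoff from A: p·7 + (1−p)·6 = p + 6
  -20p + 8 = p + 6  ⇒  -21p = -2  ⇒  p = 2/21.
At equilibrium Player 2 is indifferent across columns, so Player 2's payoff equals the payoff from B: (2/21)·(-12) + (19/21)·8 = 128/21.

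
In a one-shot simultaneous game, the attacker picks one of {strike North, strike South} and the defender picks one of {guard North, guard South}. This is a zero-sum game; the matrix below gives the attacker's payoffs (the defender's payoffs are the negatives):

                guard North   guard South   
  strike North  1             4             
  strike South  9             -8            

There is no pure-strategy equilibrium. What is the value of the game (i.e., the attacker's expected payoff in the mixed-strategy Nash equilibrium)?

v = 11/5

The defender's mix must leave the attacker indifferent between strike North and strike South.
  the attacker's payoff from strike North: q·1 + (1−q)·4 = -3q + 4
  the attacker's payoff from strike South: q·9 + (1−q)·(-8) = 17q - 8
  -3q + 4 = 17q - 8  ⇒  -20q = -12  ⇒  q = 3/5.
The value is the attacker's expected payoff against this mix (using strike North): (3/5)·1 + (2/5)·4 = 11/5.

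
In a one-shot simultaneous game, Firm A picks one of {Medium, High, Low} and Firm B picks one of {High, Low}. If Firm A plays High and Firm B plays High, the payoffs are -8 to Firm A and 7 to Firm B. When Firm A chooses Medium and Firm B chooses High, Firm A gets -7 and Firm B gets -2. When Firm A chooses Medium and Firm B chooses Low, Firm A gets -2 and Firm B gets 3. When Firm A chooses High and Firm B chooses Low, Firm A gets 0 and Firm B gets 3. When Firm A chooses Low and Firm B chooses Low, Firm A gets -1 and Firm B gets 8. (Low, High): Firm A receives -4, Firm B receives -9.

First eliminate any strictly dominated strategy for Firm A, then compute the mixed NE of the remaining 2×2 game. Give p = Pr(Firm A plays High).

p = 17/21

Firm A's strategy Medium is strictly dominated by Low: -4 > -7 and -1 > -2. Eliminate Medium.
Set Firm B's expected payoff from High equal to that from Low:
  Firm B's expected payoff from High: p·7 + (1−p)·(-9) = 16p - 9
  Firm B's expected payoff from Low: p·3 + (1−p)·8 = -5p + 8
  16p - 9 = -5p + 8  ⇒  21p = 17  ⇒  p = 17/21.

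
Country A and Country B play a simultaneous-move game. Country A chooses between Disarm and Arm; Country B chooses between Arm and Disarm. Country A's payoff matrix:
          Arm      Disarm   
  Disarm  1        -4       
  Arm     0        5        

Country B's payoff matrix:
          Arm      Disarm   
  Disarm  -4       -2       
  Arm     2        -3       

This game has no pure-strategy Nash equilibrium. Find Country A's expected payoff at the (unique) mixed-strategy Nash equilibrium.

Country B's mix must leave Country A indifferent between Disarm and Arm.
  Country A's payoff to Disarm: q·1 + (1−q)·(-4) = 5q - 4
  Country A's payoff to Arm: q·0 + (1−q)·5 = -5q + 5
  5q - 4 = -5q + 5  ⇒  10q = 9  ⇒  q = 9/10.
At equilibrium Country A is indifferent across rows, so Country A's payoff equals the payoff from Disarm: (9/10)·1 + (1/10)·(-4) = 1/2.

1/2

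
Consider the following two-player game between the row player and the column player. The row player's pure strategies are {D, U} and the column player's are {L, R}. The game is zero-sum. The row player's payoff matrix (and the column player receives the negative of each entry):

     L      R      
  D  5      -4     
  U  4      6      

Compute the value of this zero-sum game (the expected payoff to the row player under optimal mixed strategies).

v = 46/11

For the row player to be willing to mix, the row player must be indifferent between D and U, which pins down the column player's mix.
  the row player's expected payoff from D: q·5 + (1−q)·(-4) = 9q - 4
  the row player's expected payoff from U: q·4 + (1−q)·6 = -2q + 6
  9q - 4 = -2q + 6  ⇒  11q = 10  ⇒  q = 10/11.
The value is the row player's expected payoff against this mix (using D): (10/11)·5 + (1/11)·(-4) = 46/11.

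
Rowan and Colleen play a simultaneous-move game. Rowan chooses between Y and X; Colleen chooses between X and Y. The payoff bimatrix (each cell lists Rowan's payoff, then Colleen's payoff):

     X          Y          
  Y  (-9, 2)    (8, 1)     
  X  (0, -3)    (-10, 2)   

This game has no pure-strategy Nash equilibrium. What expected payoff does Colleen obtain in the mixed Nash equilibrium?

In a mixed equilibrium Colleen is indifferent between X and Y; this condition fixes p.
  Colleen's payoff from X: p·2 + (1−p)·(-3) = 5p - 3
  Colleen's payoff from Y: p·1 + (1−p)·2 = -p + 2
  5p - 3 = -p + 2  ⇒  6p = 5  ⇒  p = 5/6.
At equilibrium Colleen is indifferent across columns, so Colleen's payoff equals the payoff from X: (5/6)·2 + (1/6)·(-3) = 7/6.

7/6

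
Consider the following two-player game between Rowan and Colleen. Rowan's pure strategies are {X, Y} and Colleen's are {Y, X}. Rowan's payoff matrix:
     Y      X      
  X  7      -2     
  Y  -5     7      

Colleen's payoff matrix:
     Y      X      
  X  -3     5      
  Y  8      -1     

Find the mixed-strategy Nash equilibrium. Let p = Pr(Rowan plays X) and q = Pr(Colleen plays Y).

Rowan's mix must leave Colleen indifferent between Y and X.
  Colleen's expected payoff from Y: p·(-3) + (1−p)·8 = -11p + 8
  Colleen's expected payoff from X: p·5 + (1−p)·(-1) = 6p - 1
  -11p + 8 = 6p - 1  ⇒  -17p = -9  ⇒  p = 9/17.
In a mixed equilibrium Rowan is indifferent between X and Y; this condition fixes q.
  Rowan's payoff to X: q·7 + (1−q)·(-2) = 9q - 2
  Rowan's payoff to Y: q·(-5) + (1−q)·7 = -12q + 7
  9q - 2 = -12q + 7  ⇒  21q = 9  ⇒  q = 3/7.

p = 9/17, q = 3/7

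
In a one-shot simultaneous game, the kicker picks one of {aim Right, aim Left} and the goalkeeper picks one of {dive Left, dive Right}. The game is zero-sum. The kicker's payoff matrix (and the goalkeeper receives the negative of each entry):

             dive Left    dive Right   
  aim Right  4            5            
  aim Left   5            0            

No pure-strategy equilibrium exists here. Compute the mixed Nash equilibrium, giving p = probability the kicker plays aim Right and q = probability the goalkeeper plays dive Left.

The goalkeeper's indifference between dive Left and dive Right determines the kicker's mixing probability p:
  the goalkeeper's payoff from dive Left: p·(-4) + (1−p)·(-5) = p - 5
  the goalkeeper's payoff from dive Right: p·(-5) + (1−p)·0 = -5p
  p - 5 = -5p  ⇒  6p = 5  ⇒  p = 5/6.
The goalkeeper's mix must leave the kicker indifferent between aim Right and aim Left.
  the kicker's payoff to aim Right: q·4 + (1−q)·5 = -q + 5
  the kicker's payoff to aim Left: q·5 + (1−q)·0 = 5q
  -q + 5 = 5q  ⇒  -6q = -5  ⇒  q = 5/6.

p = 5/6, q = 5/6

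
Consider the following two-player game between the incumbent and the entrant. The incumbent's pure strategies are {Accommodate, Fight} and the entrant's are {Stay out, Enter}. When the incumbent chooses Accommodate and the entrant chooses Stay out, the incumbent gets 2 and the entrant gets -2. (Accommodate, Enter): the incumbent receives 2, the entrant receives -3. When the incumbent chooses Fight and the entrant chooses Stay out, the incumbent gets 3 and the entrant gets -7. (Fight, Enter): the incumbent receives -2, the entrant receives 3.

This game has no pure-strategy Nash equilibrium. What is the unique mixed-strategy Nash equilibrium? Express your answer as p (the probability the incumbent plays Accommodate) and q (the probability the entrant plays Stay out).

p = 10/11, q = 4/5

The incumbent's mix must leave the entrant indifferent between Stay out and Enter.
  the entrant's expected payoff from Stay out: p·(-2) + (1−p)·(-7) = 5p - 7
  the entrant's expected payoff from Enter: p·(-3) + (1−p)·3 = -6p + 3
  5p - 7 = -6p + 3  ⇒  11p = 10  ⇒  p = 10/11.
For the incumbent to be willing to mix, the incumbent must be indifferent between Accommodate and Fight, which pins down the entrant's mix.
  the incumbent's payoff from Accommodate: q·2 + (1−q)·2 = 2
  the incumbent's payoff from Fight: q·3 + (1−q)·(-2) = 5q - 2
  2 = 5q - 2  ⇒  -5q = -4  ⇒  q = 4/5.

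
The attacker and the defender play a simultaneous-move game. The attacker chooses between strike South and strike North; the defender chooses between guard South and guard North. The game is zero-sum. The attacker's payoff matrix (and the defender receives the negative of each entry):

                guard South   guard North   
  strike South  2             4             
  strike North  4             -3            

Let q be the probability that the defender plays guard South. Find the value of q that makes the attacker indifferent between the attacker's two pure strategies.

q = 7/9

The attacker's indifference between strike South and strike North determines the defender's mixing probability q:
  the attacker's payoff from strike South: q·2 + (1−q)·4 = -2q + 4
  the attacker's payoff from strike North: q·4 + (1−q)·(-3) = 7q - 3
  -2q + 4 = 7q - 3  ⇒  -9q = -7  ⇒  q = 7/9.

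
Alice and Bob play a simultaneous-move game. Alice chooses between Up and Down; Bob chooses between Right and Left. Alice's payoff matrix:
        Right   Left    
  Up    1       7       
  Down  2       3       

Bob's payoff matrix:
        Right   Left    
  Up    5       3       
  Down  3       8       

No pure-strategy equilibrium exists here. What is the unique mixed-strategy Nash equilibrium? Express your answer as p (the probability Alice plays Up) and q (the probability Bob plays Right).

p = 5/7, q = 4/5

Bob's indifference between Right and Left determines Alice's mixing probability p:
  Bob's payoff from Right: p·5 + (1−p)·3 = 2p + 3
  Bob's payoff from Left: p·3 + (1−p)·8 = -5p + 8
  2p + 3 = -5p + 8  ⇒  7p = 5  ⇒  p = 5/7.
Set Alice's expected payoff from Up equal to that from Down:
  Alice's expected payoff from Up: q·1 + (1−q)·7 = -6q + 7
  Alice's expected payoff from Down: q·2 + (1−q)·3 = -q + 3
  -6q + 7 = -q + 3  ⇒  -5q = -4  ⇒  q = 4/5.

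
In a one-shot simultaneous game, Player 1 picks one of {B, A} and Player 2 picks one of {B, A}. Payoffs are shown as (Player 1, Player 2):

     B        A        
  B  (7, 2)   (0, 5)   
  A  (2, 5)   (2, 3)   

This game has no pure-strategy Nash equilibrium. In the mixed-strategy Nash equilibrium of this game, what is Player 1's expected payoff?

2

Set Player 1's expected payoff from B equal to that from A:
  Player 1's payoff from B: q·7 + (1−q)·0 = 7q
  Player 1's payoff from A: q·2 + (1−q)·2 = 2
  7q = 2  ⇒  7q = 2  ⇒  q = 2/7.
At equilibrium Player 1 is indifferent across rows, so Player 1's payoff equals the payoff from B: (2/7)·7 + (5/7)·0 = 2.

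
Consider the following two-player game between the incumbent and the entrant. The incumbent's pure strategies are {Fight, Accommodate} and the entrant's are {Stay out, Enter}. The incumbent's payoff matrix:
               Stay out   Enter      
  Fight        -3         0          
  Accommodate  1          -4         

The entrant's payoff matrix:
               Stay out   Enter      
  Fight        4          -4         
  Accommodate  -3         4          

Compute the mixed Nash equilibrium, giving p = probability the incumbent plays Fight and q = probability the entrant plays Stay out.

p = 7/15, q = 1/2

Set the entrant's expected payoff from Stay out equal to that from Enter:
  the entrant's expected payoff from Stay out: p·4 + (1−p)·(-3) = 7p - 3
  the entrant's expected payoff from Enter: p·(-4) + (1−p)·4 = -8p + 4
  7p - 3 = -8p + 4  ⇒  15p = 7  ⇒  p = 7/15.
For the incumbent to be willing to mix, the incumbent must be indifferent between Fight and Accommodate, which pins down the entrant's mix.
  the incumbent's expected payoff from Fight: q·(-3) + (1−q)·0 = -3q
  the incumbent's expected payoff from Accommodate: q·1 + (1−q)·(-4) = 5q - 4
  -3q = 5q - 4  ⇒  -8q = -4  ⇒  q = 1/2.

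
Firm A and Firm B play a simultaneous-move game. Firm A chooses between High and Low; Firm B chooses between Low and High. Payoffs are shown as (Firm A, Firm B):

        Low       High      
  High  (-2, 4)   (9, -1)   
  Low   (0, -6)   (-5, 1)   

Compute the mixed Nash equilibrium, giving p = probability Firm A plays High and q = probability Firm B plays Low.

For Firm B to be willing to mix, Firm B must be indifferent between Low and High, which pins down Firm A's mix.
  Firm B's payoff to Low: p·4 + (1−p)·(-6) = 10p - 6
  Firm B's payoff to High: p·(-1) + (1−p)·1 = -2p + 1
  10p - 6 = -2p + 1  ⇒  12p = 7  ⇒  p = 7/12.
Firm A's indifference between High and Low determines Firm B's mixing probability q:
  Firm A's payoff to High: q·(-2) + (1−q)·9 = -11q + 9
  Firm A's payoff to Low: q·0 + (1−q)·(-5) = 5q - 5
  -11q + 9 = 5q - 5  ⇒  -16q = -14  ⇒  q = 7/8.

p = 7/12, q = 7/8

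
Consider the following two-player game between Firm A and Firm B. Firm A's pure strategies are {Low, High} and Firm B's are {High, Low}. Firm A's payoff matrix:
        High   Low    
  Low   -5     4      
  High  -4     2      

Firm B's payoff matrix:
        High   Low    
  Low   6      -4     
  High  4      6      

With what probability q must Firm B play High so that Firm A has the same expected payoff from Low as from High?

q = 2/3

For Firm A to be willing to mix, Firm A must be indifferent between Low and High, which pins down Firm B's mix.
  Firm A's expected payoff from Low: q·(-5) + (1−q)·4 = -9q + 4
  Firm A's expected payoff from High: q·(-4) + (1−q)·2 = -6q + 2
  -9q + 4 = -6q + 2  ⇒  -3q = -2  ⇒  q = 2/3.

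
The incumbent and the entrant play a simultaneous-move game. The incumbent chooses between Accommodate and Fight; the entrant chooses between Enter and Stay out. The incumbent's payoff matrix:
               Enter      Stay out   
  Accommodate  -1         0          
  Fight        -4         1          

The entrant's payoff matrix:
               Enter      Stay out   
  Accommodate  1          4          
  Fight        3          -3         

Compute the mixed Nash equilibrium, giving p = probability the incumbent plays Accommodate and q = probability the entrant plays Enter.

p = 2/3, q = 1/4

In a mixed equilibrium the entrant is indifferent between Enter and Stay out; this condition fixes p.
  the entrant's payoff from Enter: p·1 + (1−p)·3 = -2p + 3
  the entrant's payoff from Stay out: p·4 + (1−p)·(-3) = 7p - 3
  -2p + 3 = 7p - 3  ⇒  -9p = -6  ⇒  p = 2/3.
The incumbent's indifference between Accommodate and Fight determines the entrant's mixing probability q:
  the incumbent's payoff to Accommodate: q·(-1) + (1−q)·0 = -q
  the incumbent's payoff to Fight: q·(-4) + (1−q)·1 = -5q + 1
  -q = -5q + 1  ⇒  4q = 1  ⇒  q = 1/4.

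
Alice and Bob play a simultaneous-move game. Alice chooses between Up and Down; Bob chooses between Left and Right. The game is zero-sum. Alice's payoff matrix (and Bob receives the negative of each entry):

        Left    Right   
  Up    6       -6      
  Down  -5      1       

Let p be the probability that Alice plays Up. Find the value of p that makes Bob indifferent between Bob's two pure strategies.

p = 1/3

In a mixed equilibrium Bob is indifferent between Left and Right; this condition fixes p.
  Bob's payoff to Left: p·(-6) + (1−p)·5 = -11p + 5
  Bob's payoff to Right: p·6 + (1−p)·(-1) = 7p - 1
  -11p + 5 = 7p - 1  ⇒  -18p = -6  ⇒  p = 1/3.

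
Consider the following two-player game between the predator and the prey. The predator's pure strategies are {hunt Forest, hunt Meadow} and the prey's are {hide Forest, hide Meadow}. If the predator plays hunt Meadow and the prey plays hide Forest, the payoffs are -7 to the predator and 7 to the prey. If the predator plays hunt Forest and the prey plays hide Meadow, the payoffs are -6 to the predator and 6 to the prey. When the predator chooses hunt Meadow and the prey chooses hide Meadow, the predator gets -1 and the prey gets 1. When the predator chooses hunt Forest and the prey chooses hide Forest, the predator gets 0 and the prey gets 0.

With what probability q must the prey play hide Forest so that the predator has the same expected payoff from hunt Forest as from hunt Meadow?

q = 5/12

Set the predator's expected payoff from hunt Forest equal to that from hunt Meadow:
  the predator's expected payoff from hunt Forest: q·0 + (1−q)·(-6) = 6q - 6
  the predator's expected payoff from hunt Meadow: q·(-7) + (1−q)·(-1) = -6q - 1
  6q - 6 = -6q - 1  ⇒  12q = 5  ⇒  q = 5/12.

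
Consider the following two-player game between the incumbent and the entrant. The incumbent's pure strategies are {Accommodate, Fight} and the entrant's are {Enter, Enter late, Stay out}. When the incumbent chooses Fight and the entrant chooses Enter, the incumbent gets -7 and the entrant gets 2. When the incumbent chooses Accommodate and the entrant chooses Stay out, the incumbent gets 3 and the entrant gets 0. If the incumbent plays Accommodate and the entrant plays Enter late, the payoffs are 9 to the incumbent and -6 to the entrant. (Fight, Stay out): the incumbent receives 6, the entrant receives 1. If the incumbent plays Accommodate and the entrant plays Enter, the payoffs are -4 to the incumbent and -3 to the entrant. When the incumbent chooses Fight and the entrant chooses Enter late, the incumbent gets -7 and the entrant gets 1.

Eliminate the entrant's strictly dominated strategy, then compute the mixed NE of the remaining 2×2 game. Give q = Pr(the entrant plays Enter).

The entrant's strategy Enter late is strictly dominated by Enter: -3 > -6 and 2 > 1. Eliminate Enter late.
The entrant's mix must leave the incumbent indifferent between Accommodate and Fight.
  the incumbent's expected payoff from Accommodate: q·(-4) + (1−q)·3 = -7q + 3
  the incumbent's expected payoff from Fight: q·(-7) + (1−q)·6 = -13q + 6
  -7q + 3 = -13q + 6  ⇒  6q = 3  ⇒  q = 1/2.

q = 1/2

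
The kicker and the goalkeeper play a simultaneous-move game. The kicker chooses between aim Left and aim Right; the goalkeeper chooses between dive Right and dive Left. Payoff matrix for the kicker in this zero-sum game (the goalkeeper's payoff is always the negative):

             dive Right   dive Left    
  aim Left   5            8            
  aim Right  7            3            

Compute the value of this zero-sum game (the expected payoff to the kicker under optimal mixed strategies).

v = 41/7

The kicker's indifference between aim Left and aim Right determines the goalkeeper's mixing probability q:
  the kicker's expected payoff from aim Left: q·5 + (1−q)·8 = -3q + 8
  the kicker's expected payoff from aim Right: q·7 + (1−q)·3 = 4q + 3
  -3q + 8 = 4q + 3  ⇒  -7q = -5  ⇒  q = 5/7.
The value is the kicker's expected payoff against this mix (using aim Left): (5/7)·5 + (2/7)·8 = 41/7.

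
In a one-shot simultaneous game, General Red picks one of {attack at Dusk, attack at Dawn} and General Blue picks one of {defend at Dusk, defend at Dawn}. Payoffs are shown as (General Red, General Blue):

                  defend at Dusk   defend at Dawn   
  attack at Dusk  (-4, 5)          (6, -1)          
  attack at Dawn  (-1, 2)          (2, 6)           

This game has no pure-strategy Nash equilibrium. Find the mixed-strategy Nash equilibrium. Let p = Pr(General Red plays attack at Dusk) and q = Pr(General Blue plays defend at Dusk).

p = 2/5, q = 4/7

In a mixed equilibrium General Blue is indifferent between defend at Dusk and defend at Dawn; this condition fixes p.
  General Blue's expected payoff from defend at Dusk: p·5 + (1−p)·2 = 3p + 2
  General Blue's expected payoff from defend at Dawn: p·(-1) + (1−p)·6 = -7p + 6
  3p + 2 = -7p + 6  ⇒  10p = 4  ⇒  p = 2/5.
In a mixed equilibrium General Red is indifferent between attack at Dusk and attack at Dawn; this condition fixes q.
  General Red's expected payoff from attack at Dusk: q·(-4) + (1−q)·6 = -10q + 6
  General Red's expected payoff from attack at Dawn: q·(-1) + (1−q)·2 = -3q + 2
  -10q + 6 = -3q + 2  ⇒  -7q = -4  ⇒  q = 4/7.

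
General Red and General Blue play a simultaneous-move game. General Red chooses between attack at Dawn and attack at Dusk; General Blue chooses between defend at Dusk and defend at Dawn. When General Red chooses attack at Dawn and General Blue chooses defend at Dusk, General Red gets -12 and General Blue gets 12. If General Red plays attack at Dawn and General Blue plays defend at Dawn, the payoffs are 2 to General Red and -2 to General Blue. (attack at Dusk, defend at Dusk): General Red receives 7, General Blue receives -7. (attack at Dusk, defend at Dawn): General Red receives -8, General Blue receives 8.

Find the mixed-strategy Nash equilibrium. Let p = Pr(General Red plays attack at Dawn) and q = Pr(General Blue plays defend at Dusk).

p = 15/29, q = 10/29

Set General Blue's expected payoff from defend at Dusk equal to that from defend at Dawn:
  General Blue's expected payoff from defend at Dusk: p·12 + (1−p)·(-7) = 19p - 7
  General Blue's expected payoff from defend at Dawn: p·(-2) + (1−p)·8 = -10p + 8
  19p - 7 = -10p + 8  ⇒  29p = 15  ⇒  p = 15/29.
In a mixed equilibrium General Red is indifferent between attack at Dawn and attack at Dusk; this condition fixes q.
  General Red's expected payoff from attack at Dawn: q·(-12) + (1−q)·2 = -14q + 2
  General Red's expected payoff from attack at Dusk: q·7 + (1−q)·(-8) = 15q - 8
  -14q + 2 = 15q - 8  ⇒  -29q = -10  ⇒  q = 10/29.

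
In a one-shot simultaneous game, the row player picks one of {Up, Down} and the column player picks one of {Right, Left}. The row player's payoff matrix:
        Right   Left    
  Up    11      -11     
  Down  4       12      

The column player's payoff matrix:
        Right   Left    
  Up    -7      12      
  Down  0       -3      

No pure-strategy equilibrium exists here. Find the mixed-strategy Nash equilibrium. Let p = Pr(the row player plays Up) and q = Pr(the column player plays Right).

p = 3/22, q = 23/30

Set the column player's expected payoff from Right equal to that from Left:
  the column player's payoff from Right: p·(-7) + (1−p)·0 = -7p
  the column player's payoff from Left: p·12 + (1−p)·(-3) = 15p - 3
  -7p = 15p - 3  ⇒  -22p = -3  ⇒  p = 3/22.
In a mixed equilibrium the row player is indifferent between Up and Down; this condition fixes q.
  the row player's payoff to Up: q·11 + (1−q)·(-11) = 22q - 11
  the row player's payoff to Down: q·4 + (1−q)·12 = -8q + 12
  22q - 11 = -8q + 12  ⇒  30q = 23  ⇒  q = 23/30.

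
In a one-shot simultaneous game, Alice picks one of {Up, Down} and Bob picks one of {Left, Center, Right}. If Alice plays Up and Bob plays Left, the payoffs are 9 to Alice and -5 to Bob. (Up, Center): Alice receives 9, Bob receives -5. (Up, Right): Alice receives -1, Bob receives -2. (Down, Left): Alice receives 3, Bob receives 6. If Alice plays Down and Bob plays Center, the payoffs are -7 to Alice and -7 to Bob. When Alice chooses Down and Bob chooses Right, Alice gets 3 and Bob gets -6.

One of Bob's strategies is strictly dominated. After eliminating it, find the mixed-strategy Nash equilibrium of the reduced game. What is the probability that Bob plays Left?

q = 2/5

Bob's strategy Center is strictly dominated by Right: -2 > -5 and -6 > -7. Eliminate Center.
Set Alice's expected payoff from Up equal to that from Down:
  Alice's expected payoff from Up: q·9 + (1−q)·(-1) = 10q - 1
  Alice's expected payoff from Down: q·3 + (1−q)·3 = 3
  10q - 1 = 3  ⇒  10q = 4  ⇒  q = 2/5.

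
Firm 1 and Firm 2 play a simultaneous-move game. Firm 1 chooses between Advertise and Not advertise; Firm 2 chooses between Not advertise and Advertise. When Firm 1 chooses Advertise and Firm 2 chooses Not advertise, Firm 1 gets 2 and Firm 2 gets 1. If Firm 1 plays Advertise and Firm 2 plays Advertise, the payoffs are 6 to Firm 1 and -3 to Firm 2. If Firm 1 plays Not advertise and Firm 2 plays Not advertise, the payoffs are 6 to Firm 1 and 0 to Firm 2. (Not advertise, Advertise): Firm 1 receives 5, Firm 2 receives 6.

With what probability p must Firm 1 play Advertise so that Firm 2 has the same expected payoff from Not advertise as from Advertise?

In a mixed equilibrium Firm 2 is indifferent between Not advertise and Advertise; this condition fixes p.
  Firm 2's payoff to Not advertise: p·1 + (1−p)·0 = p
  Firm 2's payoff to Advertise: p·(-3) + (1−p)·6 = -9p + 6
  p = -9p + 6  ⇒  10p = 6  ⇒  p = 3/5.

p = 3/5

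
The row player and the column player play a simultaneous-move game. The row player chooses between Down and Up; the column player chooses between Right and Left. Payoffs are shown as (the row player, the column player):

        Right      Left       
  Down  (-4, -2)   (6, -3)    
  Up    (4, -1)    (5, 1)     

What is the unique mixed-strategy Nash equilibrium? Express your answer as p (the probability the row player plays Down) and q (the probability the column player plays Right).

p = 2/3, q = 1/9

For the column player to be willing to mix, the column player must be indifferent between Right and Left, which pins down the row player's mix.
  the column player's payoff from Right: p·(-2) + (1−p)·(-1) = -p - 1
  the column player's payoff from Left: p·(-3) + (1−p)·1 = -4p + 1
  -p - 1 = -4p + 1  ⇒  3p = 2  ⇒  p = 2/3.
For the row player to be willing to mix, the row player must be indifferent between Down and Up, which pins down the column player's mix.
  the row player's payoff to Down: q·(-4) + (1−q)·6 = -10q + 6
  the row player's payoff to Up: q·4 + (1−q)·5 = -q + 5
  -10q + 6 = -q + 5  ⇒  -9q = -1  ⇒  q = 1/9.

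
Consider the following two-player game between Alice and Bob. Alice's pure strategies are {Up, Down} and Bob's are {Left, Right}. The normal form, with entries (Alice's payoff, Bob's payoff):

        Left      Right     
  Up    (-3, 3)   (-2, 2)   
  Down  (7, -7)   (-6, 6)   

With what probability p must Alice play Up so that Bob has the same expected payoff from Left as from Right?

For Bob to be willing to mix, Bob must be indifferent between Left and Right, which pins down Alice's mix.
  Bob's expected payoff from Left: p·3 + (1−p)·(-7) = 10p - 7
  Bob's expected payoff from Right: p·2 + (1−p)·6 = -4p + 6
  10p - 7 = -4p + 6  ⇒  14p = 13  ⇒  p = 13/14.

p = 13/14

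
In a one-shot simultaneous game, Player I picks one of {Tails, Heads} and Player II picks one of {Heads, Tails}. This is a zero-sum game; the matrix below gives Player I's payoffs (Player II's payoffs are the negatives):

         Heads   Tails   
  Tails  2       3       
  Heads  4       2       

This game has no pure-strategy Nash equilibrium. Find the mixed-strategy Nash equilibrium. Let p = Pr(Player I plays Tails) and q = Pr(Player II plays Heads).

p = 2/3, q = 1/3

In a mixed equilibrium Player II is indifferent between Heads and Tails; this condition fixes p.
  Player II's payoff from Heads: p·(-2) + (1−p)·(-4) = 2p - 4
  Player II's payoff from Tails: p·(-3) + (1−p)·(-2) = -p - 2
  2p - 4 = -p - 2  ⇒  3p = 2  ⇒  p = 2/3.
For Player I to be willing to mix, Player I must be indifferent between Tails and Heads, which pins down Player II's mix.
  Player I's payoff from Tails: q·2 + (1−q)·3 = -q + 3
  Player I's payoff from Heads: q·4 + (1−q)·2 = 2q + 2
  -q + 3 = 2q + 2  ⇒  -3q = -1  ⇒  q = 1/3.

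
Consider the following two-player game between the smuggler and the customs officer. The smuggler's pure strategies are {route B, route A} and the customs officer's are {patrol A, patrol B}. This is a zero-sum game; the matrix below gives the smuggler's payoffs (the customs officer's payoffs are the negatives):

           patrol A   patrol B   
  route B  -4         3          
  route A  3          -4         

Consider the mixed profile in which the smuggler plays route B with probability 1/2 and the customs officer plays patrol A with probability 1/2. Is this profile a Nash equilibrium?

Check the customs officer's indifference given the smuggler's mix p = 1/2:
  payoff from patrol A = 1/2; payoff from patrol B = 1/2 — equal.
Check the smuggler's indifference given the customs officer's mix q = 1/2:
  payoff from route B = -1/2; payoff from route A = -1/2 — equal.
Both players are indifferent, so neither can profitably deviate.

Yes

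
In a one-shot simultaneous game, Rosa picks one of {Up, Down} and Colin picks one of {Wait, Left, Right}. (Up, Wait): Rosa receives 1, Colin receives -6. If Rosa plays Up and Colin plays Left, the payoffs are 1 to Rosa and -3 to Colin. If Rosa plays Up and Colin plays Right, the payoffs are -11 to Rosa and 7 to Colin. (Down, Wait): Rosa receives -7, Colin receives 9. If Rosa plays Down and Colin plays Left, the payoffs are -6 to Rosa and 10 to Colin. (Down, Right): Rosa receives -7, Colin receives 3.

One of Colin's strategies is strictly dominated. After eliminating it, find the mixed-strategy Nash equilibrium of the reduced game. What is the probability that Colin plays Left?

Colin's strategy Wait is strictly dominated by Left: -3 > -6 and 10 > 9. Eliminate Wait.
Rosa's indifference between Up and Down determines Colin's mixing probability q:
  Rosa's payoff from Up: q·1 + (1−q)·(-11) = 12q - 11
  Rosa's payoff from Down: q·(-6) + (1−q)·(-7) = q - 7
  12q - 11 = q - 7  ⇒  11q = 4  ⇒  q = 4/11.

q = 4/11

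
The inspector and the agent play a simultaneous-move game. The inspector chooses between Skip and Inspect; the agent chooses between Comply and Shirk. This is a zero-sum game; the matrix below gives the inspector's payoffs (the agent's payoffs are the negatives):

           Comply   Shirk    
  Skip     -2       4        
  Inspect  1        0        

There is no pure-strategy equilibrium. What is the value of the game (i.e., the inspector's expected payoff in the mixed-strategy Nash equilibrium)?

v = 4/7

The inspector's indifference between Skip and Inspect determines the agent's mixing probability q:
  the inspector's payoff to Skip: q·(-2) + (1−q)·4 = -6q + 4
  the inspector's payoff to Inspect: q·1 + (1−q)·0 = q
  -6q + 4 = q  ⇒  -7q = -4  ⇒  q = 4/7.
The value is the inspector's expected payoff against this mix (using Skip): (4/7)·(-2) + (3/7)·4 = 4/7.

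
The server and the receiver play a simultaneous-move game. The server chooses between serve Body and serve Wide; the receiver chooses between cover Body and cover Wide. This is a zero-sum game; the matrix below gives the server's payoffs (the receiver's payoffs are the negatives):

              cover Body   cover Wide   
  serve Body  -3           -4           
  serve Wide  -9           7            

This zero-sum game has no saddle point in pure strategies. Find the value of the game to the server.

In a mixed equilibrium the server is indifferent between serve Body and serve Wide; this condition fixes q.
  the server's payoff from serve Body: q·(-3) + (1−q)·(-4) = q - 4
  the server's payoff from serve Wide: q·(-9) + (1−q)·7 = -16q + 7
  q - 4 = -16q + 7  ⇒  17q = 11  ⇒  q = 11/17.
The value is the server's expected payoff against this mix (using serve Body): (11/17)·(-3) + (6/17)·(-4) = -57/17.

v = -57/17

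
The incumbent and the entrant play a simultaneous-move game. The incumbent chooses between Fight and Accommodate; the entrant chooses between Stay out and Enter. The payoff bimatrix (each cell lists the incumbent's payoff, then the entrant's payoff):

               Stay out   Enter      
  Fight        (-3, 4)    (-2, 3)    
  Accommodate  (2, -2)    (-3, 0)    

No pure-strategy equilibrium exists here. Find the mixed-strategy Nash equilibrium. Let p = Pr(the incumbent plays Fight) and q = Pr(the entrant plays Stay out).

The entrant's indifference between Stay out and Enter determines the incumbent's mixing probability p:
  the entrant's expected payoff from Stay out: p·4 + (1−p)·(-2) = 6p - 2
  the entrant's expected payoff from Enter: p·3 + (1−p)·0 = 3p
  6p - 2 = 3p  ⇒  3p = 2  ⇒  p = 2/3.
In a mixed equilibrium the incumbent is indifferent between Fight and Accommodate; this condition fixes q.
  the incumbent's payoff to Fight: q·(-3) + (1−q)·(-2) = -q - 2
  the incumbent's payoff to Accommodate: q·2 + (1−q)·(-3) = 5q - 3
  -q - 2 = 5q - 3  ⇒  -6q = -1  ⇒  q = 1/6.

p = 2/3, q = 1/6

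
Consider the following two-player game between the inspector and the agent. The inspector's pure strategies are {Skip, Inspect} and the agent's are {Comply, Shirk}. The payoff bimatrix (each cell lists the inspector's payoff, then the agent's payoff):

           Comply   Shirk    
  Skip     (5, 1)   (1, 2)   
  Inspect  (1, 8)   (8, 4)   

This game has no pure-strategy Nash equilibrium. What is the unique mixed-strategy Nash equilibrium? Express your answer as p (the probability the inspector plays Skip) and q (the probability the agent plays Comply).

p = 4/5, q = 7/11

Set the agent's expected payoff from Comply equal to that from Shirk:
  the agent's payoff from Comply: p·1 + (1−p)·8 = -7p + 8
  the agent's payoff from Shirk: p·2 + (1−p)·4 = -2p + 4
  -7p + 8 = -2p + 4  ⇒  -5p = -4  ⇒  p = 4/5.
Set the inspector's expected payoff from Skip equal to that from Inspect:
  the inspector's payoff to Skip: q·5 + (1−q)·1 = 4q + 1
  the inspector's payoff to Inspect: q·1 + (1−q)·8 = -7q + 8
  4q + 1 = -7q + 8  ⇒  11q = 7  ⇒  q = 7/11.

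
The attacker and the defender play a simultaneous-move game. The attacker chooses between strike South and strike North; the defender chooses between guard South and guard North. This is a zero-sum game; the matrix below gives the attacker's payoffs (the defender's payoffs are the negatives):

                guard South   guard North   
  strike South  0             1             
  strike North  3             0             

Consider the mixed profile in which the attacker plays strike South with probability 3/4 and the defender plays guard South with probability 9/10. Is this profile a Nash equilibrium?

Given the defender's mix q = 9/10, the attacker's payoff from strike South is 1/10 but from strike North is 27/10. The attacker strictly prefers strike North, so the attacker would not mix.
So the proposed profile is not a Nash equilibrium.

No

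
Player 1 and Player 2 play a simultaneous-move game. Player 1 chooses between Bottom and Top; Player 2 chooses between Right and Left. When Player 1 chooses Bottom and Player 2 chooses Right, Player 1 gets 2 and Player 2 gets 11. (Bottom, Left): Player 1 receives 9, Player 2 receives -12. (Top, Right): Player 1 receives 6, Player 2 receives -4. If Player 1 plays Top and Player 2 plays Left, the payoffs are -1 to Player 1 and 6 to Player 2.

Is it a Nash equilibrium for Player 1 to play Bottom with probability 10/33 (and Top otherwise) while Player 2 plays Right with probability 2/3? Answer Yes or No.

No

Given Player 2's mix q = 2/3, Player 1's payoff from Bottom is 13/3 but from Top is 11/3. Player 1 strictly prefers Bottom, so Player 1 would not mix.
So the proposed profile is not a Nash equilibrium.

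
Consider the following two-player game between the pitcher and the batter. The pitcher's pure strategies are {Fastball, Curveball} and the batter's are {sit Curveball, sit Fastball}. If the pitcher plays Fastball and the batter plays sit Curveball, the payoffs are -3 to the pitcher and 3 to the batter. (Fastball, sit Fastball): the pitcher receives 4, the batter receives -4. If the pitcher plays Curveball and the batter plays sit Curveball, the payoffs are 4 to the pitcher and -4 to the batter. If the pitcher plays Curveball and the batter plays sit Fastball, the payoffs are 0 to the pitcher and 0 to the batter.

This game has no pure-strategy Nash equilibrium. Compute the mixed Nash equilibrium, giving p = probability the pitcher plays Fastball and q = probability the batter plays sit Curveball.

In a mixed equilibrium the batter is indifferent between sit Curveball and sit Fastball; this condition fixes p.
  the batter's payoff to sit Curveball: p·3 + (1−p)·(-4) = 7p - 4
  the batter's payoff to sit Fastball: p·(-4) + (1−p)·0 = -4p
  7p - 4 = -4p  ⇒  11p = 4  ⇒  p = 4/11.
For the pitcher to be willing to mix, the pitcher must be indifferent between Fastball and Curveball, which pins down the batter's mix.
  the pitcher's payoff from Fastball: q·(-3) + (1−q)·4 = -7q + 4
  the pitcher's payoff from Curveball: q·4 + (1−q)·0 = 4q
  -7q + 4 = 4q  ⇒  -11q = -4  ⇒  q = 4/11.

p = 4/11, q = 4/11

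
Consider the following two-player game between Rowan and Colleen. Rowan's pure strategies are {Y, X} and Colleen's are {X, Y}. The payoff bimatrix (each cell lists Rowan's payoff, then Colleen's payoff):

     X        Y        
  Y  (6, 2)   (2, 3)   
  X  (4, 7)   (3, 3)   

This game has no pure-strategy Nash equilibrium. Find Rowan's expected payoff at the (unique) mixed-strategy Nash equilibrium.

In a mixed equilibrium Rowan is indifferent between Y and X; this condition fixes q.
  Rowan's payoff to Y: q·6 + (1−q)·2 = 4q + 2
  Rowan's payoff to X: q·4 + (1−q)·3 = q + 3
  4q + 2 = q + 3  ⇒  3q = 1  ⇒  q = 1/3.
At equilibrium Rowan is indifferent across rows, so Rowan's payoff equals the payoff from Y: (1/3)·6 + (2/3)·2 = 10/3.

10/3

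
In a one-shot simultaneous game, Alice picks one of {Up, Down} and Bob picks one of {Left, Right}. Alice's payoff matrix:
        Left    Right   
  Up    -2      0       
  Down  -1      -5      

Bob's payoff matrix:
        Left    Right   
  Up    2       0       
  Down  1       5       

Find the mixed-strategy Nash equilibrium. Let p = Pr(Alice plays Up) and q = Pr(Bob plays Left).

p = 2/3, q = 5/6

In a mixed equilibrium Bob is indifferent between Left and Right; this condition fixes p.
  Bob's payoff to Left: p·2 + (1−p)·1 = p + 1
  Bob's payoff to Right: p·0 + (1−p)·5 = -5p + 5
  p + 1 = -5p + 5  ⇒  6p = 4  ⇒  p = 2/3.
For Alice to be willing to mix, Alice must be indifferent between Up and Down, which pins down Bob's mix.
  Alice's payoff to Up: q·(-2) + (1−q)·0 = -2q
  Alice's payoff to Down: q·(-1) + (1−q)·(-5) = 4q - 5
  -2q = 4q - 5  ⇒  -6q = -5  ⇒  q = 5/6.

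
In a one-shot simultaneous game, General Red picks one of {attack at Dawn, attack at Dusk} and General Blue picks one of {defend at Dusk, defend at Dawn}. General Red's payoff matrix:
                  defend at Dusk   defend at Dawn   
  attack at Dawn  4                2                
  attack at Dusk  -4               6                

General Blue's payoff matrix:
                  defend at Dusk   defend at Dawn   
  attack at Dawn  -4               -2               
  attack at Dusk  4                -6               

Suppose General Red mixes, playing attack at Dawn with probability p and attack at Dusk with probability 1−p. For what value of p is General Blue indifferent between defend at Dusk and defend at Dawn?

General Blue's indifference between defend at Dusk and defend at Dawn determines General Red's mixing probability p:
  General Blue's payoff to defend at Dusk: p·(-4) + (1−p)·4 = -8p + 4
  General Blue's payoff to defend at Dawn: p·(-2) + (1−p)·(-6) = 4p - 6
  -8p + 4 = 4p - 6  ⇒  -12p = -10  ⇒  p = 5/6.

p = 5/6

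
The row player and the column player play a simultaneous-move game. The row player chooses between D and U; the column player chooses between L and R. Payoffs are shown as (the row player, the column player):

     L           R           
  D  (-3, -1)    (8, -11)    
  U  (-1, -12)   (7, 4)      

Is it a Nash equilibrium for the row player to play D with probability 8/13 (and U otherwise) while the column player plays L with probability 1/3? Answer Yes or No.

Yes

Check the column player's indifference given the row player's mix p = 8/13:
  payoff from L = -68/13; payoff from R = -68/13 — equal.
Check the row player's indifference given the column player's mix q = 1/3:
  payoff from D = 13/3; payoff from U = 13/3 — equal.
Both players are indifferent, so neither can profitably deviate.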